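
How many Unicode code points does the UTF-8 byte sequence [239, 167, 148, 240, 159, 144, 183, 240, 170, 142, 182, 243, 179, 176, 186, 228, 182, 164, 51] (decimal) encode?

6

Byte at offset 0: 0xEF = 11101111 → 3-byte char (#1). Advance 3.
Byte at offset 3: 0xF0 = 11110000 → 4-byte char (#2). Advance 4.
Byte at offset 7: 0xF0 = 11110000 → 4-byte char (#3). Advance 4.
Byte at offset 11: 0xF3 = 11110011 → 4-byte char (#4). Advance 4.
Byte at offset 15: 0xE4 = 11100100 → 3-byte char (#5). Advance 3.
Byte at offset 18: 0x33 = 00110011 → 1-byte char (#6). Advance 1.
Reached end at offset 19 after 6 code points.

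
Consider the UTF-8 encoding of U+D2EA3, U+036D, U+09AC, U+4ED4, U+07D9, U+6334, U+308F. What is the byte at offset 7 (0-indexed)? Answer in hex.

U+D2EA3 → 4-byte form F3 92 BA A3 at offsets 0–3.
U+036D → 2-byte form CD AD at offsets 4–5.
U+09AC → 3-byte form E0 A6 AC at offsets 6–8.
Offset 7 falls in char 3's range; it's byte 2 of E0 A6 AC = 0xA6.

0xA6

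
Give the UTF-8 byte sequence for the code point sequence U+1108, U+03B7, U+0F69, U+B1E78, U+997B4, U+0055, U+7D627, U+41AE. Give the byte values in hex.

U+1108: 3-byte form → E1 84 88.
U+03B7: 2-byte form → CE B7.
U+0F69: 3-byte form → E0 BD A9.
U+B1E78: 4-byte form → F2 B1 B9 B8.
U+997B4: 4-byte form → F2 99 9E B4.
U+0055: 1-byte form → 55.
U+7D627: 4-byte form → F1 BD 98 A7.
U+41AE: 3-byte form → E4 86 AE.
Concatenated (24 bytes): E1 84 88 CE B7 E0 BD A9 F2 B1 B9 B8 F2 99 9E B4 55 F1 BD 98 A7 E4 86 AE.

E1 84 88 CE B7 E0 BD A9 F2 B1 B9 B8 F2 99 9E B4 55 F1 BD 98 A7 E4 86 AE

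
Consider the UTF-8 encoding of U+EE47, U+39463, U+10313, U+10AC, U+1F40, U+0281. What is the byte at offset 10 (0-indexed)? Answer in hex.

0x93

U+EE47 → 3-byte form EE B9 87 at offsets 0–2.
U+39463 → 4-byte form F0 B9 91 A3 at offsets 3–6.
U+10313 → 4-byte form F0 90 8C 93 at offsets 7–10.
Offset 10 falls in char 3's range; it's byte 4 of F0 90 8C 93 = 0x93.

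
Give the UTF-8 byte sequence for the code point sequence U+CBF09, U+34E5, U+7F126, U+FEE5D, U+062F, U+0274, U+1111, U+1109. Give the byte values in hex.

F3 8B BC 89 E3 93 A5 F1 BF 84 A6 F3 BE B9 9D D8 AF C9 B4 E1 84 91 E1 84 89

U+CBF09: 4-byte form → F3 8B BC 89.
U+34E5: 3-byte form → E3 93 A5.
U+7F126: 4-byte form → F1 BF 84 A6.
U+FEE5D: 4-byte form → F3 BE B9 9D.
U+062F: 2-byte form → D8 AF.
U+0274: 2-byte form → C9 B4.
U+1111: 3-byte form → E1 84 91.
U+1109: 3-byte form → E1 84 89.
Concatenated (25 bytes): F3 8B BC 89 E3 93 A5 F1 BF 84 A6 F3 BE B9 9D D8 AF C9 B4 E1 84 91 E1 84 89.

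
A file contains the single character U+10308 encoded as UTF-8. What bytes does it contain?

U+10308 = 0x10308 = 66312 decimal. In range U+10000–U+10FFFF → 4-byte form: 11110xxx 10xxxxxx 10xxxxxx 10xxxxxx.
Binary (21 bits): 000010000001100001000.
Split 3+6+6+6: 000 | 010000 | 001100 | 001000.
Byte 1: 11110000 = 0xF0.
Byte 2: 10010000 = 0x90.
Byte 3: 10001100 = 0x8C.
Byte 4: 10001000 = 0x88.

F0 90 8C 88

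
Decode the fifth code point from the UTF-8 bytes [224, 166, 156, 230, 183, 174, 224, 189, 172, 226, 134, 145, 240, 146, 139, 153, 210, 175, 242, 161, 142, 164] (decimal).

U+122D9

Offset 0: leading byte 0xE0 = 11100000 → 3-byte char #1 = E0 A6 9C.
Offset 3: leading byte 0xE6 = 11100110 → 3-byte char #2 = E6 B7 AE.
Offset 6: leading byte 0xE0 = 11100000 → 3-byte char #3 = E0 BD AC.
Offset 9: leading byte 0xE2 = 11100010 → 3-byte char #4 = E2 86 91.
Offset 12: leading byte 0xF0 = 11110000 → 4-byte char #5 = F0 92 8B 99.
Leading byte 0xF0 = 11110000 matches 11110xxx → 4-byte sequence.
Byte 1: 0xF0 = 11110000, payload 000 (3 bits).
Byte 2: 0x92 = 10010010 (10xxxxxx ✓), payload 010010.
Byte 3: 0x8B = 10001011 (10xxxxxx ✓), payload 001011.
Byte 4: 0x99 = 10011001 (10xxxxxx ✓), payload 011001.
Concatenate: 000010010001011011001 = 0x122D9 (21 bits → U+122D9).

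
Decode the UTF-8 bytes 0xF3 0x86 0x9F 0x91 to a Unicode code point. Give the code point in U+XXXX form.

U+C67D1

Leading byte 0xF3 = 11110011 matches 11110xxx → 4-byte sequence.
Byte 1: 0xF3 = 11110011, payload 011 (3 bits).
Byte 2: 0x86 = 10000110 (10xxxxxx ✓), payload 000110.
Byte 3: 0x9F = 10011111 (10xxxxxx ✓), payload 011111.
Byte 4: 0x91 = 10010001 (10xxxxxx ✓), payload 010001.
Concatenate: 011000110011111010001 = 0xC67D1 (21 bits → U+C67D1).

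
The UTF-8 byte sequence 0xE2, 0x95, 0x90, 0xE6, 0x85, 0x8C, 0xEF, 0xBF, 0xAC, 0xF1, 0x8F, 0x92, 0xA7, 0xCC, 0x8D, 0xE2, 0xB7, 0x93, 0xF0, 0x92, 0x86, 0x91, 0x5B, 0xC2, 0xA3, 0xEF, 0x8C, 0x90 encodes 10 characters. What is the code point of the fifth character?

U+030D

Offset 0: leading byte 0xE2 = 11100010 → 3-byte char #1 = E2 95 90.
Offset 3: leading byte 0xE6 = 11100110 → 3-byte char #2 = E6 85 8C.
Offset 6: leading byte 0xEF = 11101111 → 3-byte char #3 = EF BF AC.
Offset 9: leading byte 0xF1 = 11110001 → 4-byte char #4 = F1 8F 92 A7.
Offset 13: leading byte 0xCC = 11001100 → 2-byte char #5 = CC 8D.
Leading byte 0xCC = 11001100 matches 110xxxxx → 2-byte sequence.
Byte 1: 0xCC = 11001100, payload 01100 (5 bits).
Byte 2: 0x8D = 10001101 (10xxxxxx ✓), payload 001101.
Concatenate: 01100001101 = 0x30D (11 bits → U+030D).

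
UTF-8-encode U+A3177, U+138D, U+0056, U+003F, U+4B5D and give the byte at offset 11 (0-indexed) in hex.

0x9D

U+A3177 → 4-byte form F2 A3 85 B7 at offsets 0–3.
U+138D → 3-byte form E1 8E 8D at offsets 4–6.
U+0056 → 1-byte form 56 at offsets 7–7.
U+003F → 1-byte form 3F at offsets 8–8.
U+4B5D → 3-byte form E4 AD 9D at offsets 9–11.
Offset 11 falls in char 5's range; it's byte 3 of E4 AD 9D = 0x9D.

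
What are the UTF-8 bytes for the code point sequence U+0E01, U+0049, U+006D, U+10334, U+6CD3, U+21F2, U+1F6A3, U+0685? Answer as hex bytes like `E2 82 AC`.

E0 B8 81 49 6D F0 90 8C B4 E6 B3 93 E2 87 B2 F0 9F 9A A3 DA 85

U+0E01: 3-byte form → E0 B8 81.
U+0049: 1-byte form → 49.
U+006D: 1-byte form → 6D.
U+10334: 4-byte form → F0 90 8C B4.
U+6CD3: 3-byte form → E6 B3 93.
U+21F2: 3-byte form → E2 87 B2.
U+1F6A3: 4-byte form → F0 9F 9A A3.
U+0685: 2-byte form → DA 85.
Concatenated (21 bytes): E0 B8 81 49 6D F0 90 8C B4 E6 B3 93 E2 87 B2 F0 9F 9A A3 DA 85.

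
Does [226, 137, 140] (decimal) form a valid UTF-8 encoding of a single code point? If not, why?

Leading byte 0xE2 = 11100010 → 3-byte form.
Continuation bytes 0x89=10001001, 0x8C=10001100 all match 10xxxxxx.
Decoded value 0x224C is ≥ 0x800 (shortest form) and not a surrogate.

valid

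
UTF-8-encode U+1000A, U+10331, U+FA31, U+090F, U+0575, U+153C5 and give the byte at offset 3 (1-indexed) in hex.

0x80

1-indexed offset 3 is 0-indexed offset 2.
U+1000A → 4-byte form F0 90 80 8A at offsets 0–3.
Offset 2 falls in char 1's range; it's byte 3 of F0 90 80 8A = 0x80.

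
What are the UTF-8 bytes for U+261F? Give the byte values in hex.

E2 98 9F

U+261F = 0x261F = 9759 decimal. In range U+0800–U+FFFF → 3-byte form: 1110xxxx 10xxxxxx 10xxxxxx.
Binary (16 bits): 0010011000011111.
Split 4+6+6: 0010 | 011000 | 011111.
Byte 1: 11100010 = 0xE2.
Byte 2: 10011000 = 0x98.
Byte 3: 10011111 = 0x9F.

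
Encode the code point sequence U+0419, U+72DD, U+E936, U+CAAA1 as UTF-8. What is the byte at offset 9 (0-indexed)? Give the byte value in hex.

0x8A

U+0419 → 2-byte form D0 99 at offsets 0–1.
U+72DD → 3-byte form E7 8B 9D at offsets 2–4.
U+E936 → 3-byte form EE A4 B6 at offsets 5–7.
U+CAAA1 → 4-byte form F3 8A AA A1 at offsets 8–11.
Offset 9 falls in char 4's range; it's byte 2 of F3 8A AA A1 = 0x8A.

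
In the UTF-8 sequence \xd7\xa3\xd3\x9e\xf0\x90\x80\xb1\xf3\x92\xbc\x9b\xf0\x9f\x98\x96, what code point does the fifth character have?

U+1F616

Offset 0: leading byte 0xD7 = 11010111 → 2-byte char #1 = D7 A3.
Offset 2: leading byte 0xD3 = 11010011 → 2-byte char #2 = D3 9E.
Offset 4: leading byte 0xF0 = 11110000 → 4-byte char #3 = F0 90 80 B1.
Offset 8: leading byte 0xF3 = 11110011 → 4-byte char #4 = F3 92 BC 9B.
Offset 12: leading byte 0xF0 = 11110000 → 4-byte char #5 = F0 9F 98 96.
Leading byte 0xF0 = 11110000 matches 11110xxx → 4-byte sequence.
Byte 1: 0xF0 = 11110000, payload 000 (3 bits).
Byte 2: 0x9F = 10011111 (10xxxxxx ✓), payload 011111.
Byte 3: 0x98 = 10011000 (10xxxxxx ✓), payload 011000.
Byte 4: 0x96 = 10010110 (10xxxxxx ✓), payload 010110.
Concatenate: 000011111011000010110 = 0x1F616 (21 bits → U+1F616).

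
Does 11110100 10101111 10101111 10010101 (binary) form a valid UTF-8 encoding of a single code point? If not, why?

invalid (encodes a value above U+10FFFF)

Leading byte 0xF4 = 11110100 → 4-byte form.
Payload = 0x12FBD5, which exceeds U+10FFFF, the maximum Unicode code point. (Leading bytes F5–FF, or F4 followed by ≥ 0x90, are invalid.)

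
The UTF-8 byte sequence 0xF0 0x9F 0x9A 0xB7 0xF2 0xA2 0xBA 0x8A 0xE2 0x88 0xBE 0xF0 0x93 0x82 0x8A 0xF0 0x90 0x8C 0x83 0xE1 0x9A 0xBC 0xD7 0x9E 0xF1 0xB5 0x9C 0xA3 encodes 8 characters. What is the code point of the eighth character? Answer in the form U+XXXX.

Offset 0: leading byte 0xF0 = 11110000 → 4-byte char #1 = F0 9F 9A B7.
Offset 4: leading byte 0xF2 = 11110010 → 4-byte char #2 = F2 A2 BA 8A.
Offset 8: leading byte 0xE2 = 11100010 → 3-byte char #3 = E2 88 BE.
Offset 11: leading byte 0xF0 = 11110000 → 4-byte char #4 = F0 93 82 8A.
Offset 15: leading byte 0xF0 = 11110000 → 4-byte char #5 = F0 90 8C 83.
Offset 19: leading byte 0xE1 = 11100001 → 3-byte char #6 = E1 9A BC.
Offset 22: leading byte 0xD7 = 11010111 → 2-byte char #7 = D7 9E.
Offset 24: leading byte 0xF1 = 11110001 → 4-byte char #8 = F1 B5 9C A3.
Leading byte 0xF1 = 11110001 matches 11110xxx → 4-byte sequence.
Byte 1: 0xF1 = 11110001, payload 001 (3 bits).
Byte 2: 0xB5 = 10110101 (10xxxxxx ✓), payload 110101.
Byte 3: 0x9C = 10011100 (10xxxxxx ✓), payload 011100.
Byte 4: 0xA3 = 10100011 (10xxxxxx ✓), payload 100011.
Concatenate: 001110101011100100011 = 0x75723 (21 bits → U+75723).

U+75723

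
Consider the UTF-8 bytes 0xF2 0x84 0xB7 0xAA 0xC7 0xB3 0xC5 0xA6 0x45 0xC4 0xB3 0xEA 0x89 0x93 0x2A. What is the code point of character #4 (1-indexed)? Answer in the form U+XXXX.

U+0045

Offset 0: leading byte 0xF2 = 11110010 → 4-byte char #1 = F2 84 B7 AA.
Offset 4: leading byte 0xC7 = 11000111 → 2-byte char #2 = C7 B3.
Offset 6: leading byte 0xC5 = 11000101 → 2-byte char #3 = C5 A6.
Offset 8: leading byte 0x45 = 01000101 → 1-byte char #4 = 45.
Leading byte 0x45 = 01000101 matches 0xxxxxxx → 1-byte sequence.
Byte 1: 0x45 = 01000101, payload 1000101 (7 bits).
Concatenate: 1000101 = 0x45 (7 bits → U+0045).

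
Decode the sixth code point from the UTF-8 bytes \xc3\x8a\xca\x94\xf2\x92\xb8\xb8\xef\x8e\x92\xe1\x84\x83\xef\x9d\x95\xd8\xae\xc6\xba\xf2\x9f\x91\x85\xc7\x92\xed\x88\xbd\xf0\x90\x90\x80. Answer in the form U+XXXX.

U+F755

Offset 0: leading byte 0xC3 = 11000011 → 2-byte char #1 = C3 8A.
Offset 2: leading byte 0xCA = 11001010 → 2-byte char #2 = CA 94.
Offset 4: leading byte 0xF2 = 11110010 → 4-byte char #3 = F2 92 B8 B8.
Offset 8: leading byte 0xEF = 11101111 → 3-byte char #4 = EF 8E 92.
Offset 11: leading byte 0xE1 = 11100001 → 3-byte char #5 = E1 84 83.
Offset 14: leading byte 0xEF = 11101111 → 3-byte char #6 = EF 9D 95.
Leading byte 0xEF = 11101111 matches 1110xxxx → 3-byte sequence.
Byte 1: 0xEF = 11101111, payload 1111 (4 bits).
Byte 2: 0x9D = 10011101 (10xxxxxx ✓), payload 011101.
Byte 3: 0x95 = 10010101 (10xxxxxx ✓), payload 010101.
Concatenate: 1111011101010101 = 0xF755 (16 bits → U+F755).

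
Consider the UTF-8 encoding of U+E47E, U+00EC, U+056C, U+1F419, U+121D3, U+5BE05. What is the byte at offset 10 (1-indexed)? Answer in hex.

0x90

1-indexed offset 10 is 0-indexed offset 9.
U+E47E → 3-byte form EE 91 BE at offsets 0–2.
U+00EC → 2-byte form C3 AC at offsets 3–4.
U+056C → 2-byte form D5 AC at offsets 5–6.
U+1F419 → 4-byte form F0 9F 90 99 at offsets 7–10.
Offset 9 falls in char 4's range; it's byte 3 of F0 9F 90 99 = 0x90.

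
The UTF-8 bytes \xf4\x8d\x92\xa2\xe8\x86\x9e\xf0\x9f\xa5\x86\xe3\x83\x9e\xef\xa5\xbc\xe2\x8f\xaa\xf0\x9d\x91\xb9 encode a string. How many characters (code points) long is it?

7

Byte at offset 0: 0xF4 = 11110100 → 4-byte char (#1). Advance 4.
Byte at offset 4: 0xE8 = 11101000 → 3-byte char (#2). Advance 3.
Byte at offset 7: 0xF0 = 11110000 → 4-byte char (#3). Advance 4.
Byte at offset 11: 0xE3 = 11100011 → 3-byte char (#4). Advance 3.
Byte at offset 14: 0xEF = 11101111 → 3-byte char (#5). Advance 3.
Byte at offset 17: 0xE2 = 11100010 → 3-byte char (#6). Advance 3.
Byte at offset 20: 0xF0 = 11110000 → 4-byte char (#7). Advance 4.
Reached end at offset 24 after 7 code points.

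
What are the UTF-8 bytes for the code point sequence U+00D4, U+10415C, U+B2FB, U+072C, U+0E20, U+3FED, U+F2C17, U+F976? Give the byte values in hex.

C3 94 F4 84 85 9C EB 8B BB DC AC E0 B8 A0 E3 BF AD F3 B2 B0 97 EF A5 B6

U+00D4: 2-byte form → C3 94.
U+10415C: 4-byte form → F4 84 85 9C.
U+B2FB: 3-byte form → EB 8B BB.
U+072C: 2-byte form → DC AC.
U+0E20: 3-byte form → E0 B8 A0.
U+3FED: 3-byte form → E3 BF AD.
U+F2C17: 4-byte form → F3 B2 B0 97.
U+F976: 3-byte form → EF A5 B6.
Concatenated (24 bytes): C3 94 F4 84 85 9C EB 8B BB DC AC E0 B8 A0 E3 BF AD F3 B2 B0 97 EF A5 B6.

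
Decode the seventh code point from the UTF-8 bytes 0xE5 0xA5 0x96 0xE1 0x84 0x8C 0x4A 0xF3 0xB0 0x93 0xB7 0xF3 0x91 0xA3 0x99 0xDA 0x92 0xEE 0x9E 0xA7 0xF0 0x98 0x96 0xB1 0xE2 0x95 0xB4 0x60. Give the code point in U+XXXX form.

Offset 0: leading byte 0xE5 = 11100101 → 3-byte char #1 = E5 A5 96.
Offset 3: leading byte 0xE1 = 11100001 → 3-byte char #2 = E1 84 8C.
Offset 6: leading byte 0x4A = 01001010 → 1-byte char #3 = 4A.
Offset 7: leading byte 0xF3 = 11110011 → 4-byte char #4 = F3 B0 93 B7.
Offset 11: leading byte 0xF3 = 11110011 → 4-byte char #5 = F3 91 A3 99.
Offset 15: leading byte 0xDA = 11011010 → 2-byte char #6 = DA 92.
Offset 17: leading byte 0xEE = 11101110 → 3-byte char #7 = EE 9E A7.
Leading byte 0xEE = 11101110 matches 1110xxxx → 3-byte sequence.
Byte 1: 0xEE = 11101110, payload 1110 (4 bits).
Byte 2: 0x9E = 10011110 (10xxxxxx ✓), payload 011110.
Byte 3: 0xA7 = 10100111 (10xxxxxx ✓), payload 100111.
Concatenate: 1110011110100111 = 0xE7A7 (16 bits → U+E7A7).

U+E7A7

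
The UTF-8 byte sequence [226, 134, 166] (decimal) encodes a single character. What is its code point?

U+21A6

Leading byte 0xE2 = 11100010 matches 1110xxxx → 3-byte sequence.
Byte 1: 0xE2 = 11100010, payload 0010 (4 bits).
Byte 2: 0x86 = 10000110 (10xxxxxx ✓), payload 000110.
Byte 3: 0xA6 = 10100110 (10xxxxxx ✓), payload 100110.
Concatenate: 0010000110100110 = 0x21A6 (16 bits → U+21A6).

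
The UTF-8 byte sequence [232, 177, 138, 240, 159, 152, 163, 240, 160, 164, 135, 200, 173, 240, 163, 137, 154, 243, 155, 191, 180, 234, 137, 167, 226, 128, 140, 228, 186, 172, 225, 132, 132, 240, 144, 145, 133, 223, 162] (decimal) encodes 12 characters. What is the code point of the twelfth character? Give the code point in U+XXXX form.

Offset 0: leading byte 0xE8 = 11101000 → 3-byte char #1 = E8 B1 8A.
Offset 3: leading byte 0xF0 = 11110000 → 4-byte char #2 = F0 9F 98 A3.
Offset 7: leading byte 0xF0 = 11110000 → 4-byte char #3 = F0 A0 A4 87.
Offset 11: leading byte 0xC8 = 11001000 → 2-byte char #4 = C8 AD.
Offset 13: leading byte 0xF0 = 11110000 → 4-byte char #5 = F0 A3 89 9A.
Offset 17: leading byte 0xF3 = 11110011 → 4-byte char #6 = F3 9B BF B4.
Offset 21: leading byte 0xEA = 11101010 → 3-byte char #7 = EA 89 A7.
Offset 24: leading byte 0xE2 = 11100010 → 3-byte char #8 = E2 80 8C.
Offset 27: leading byte 0xE4 = 11100100 → 3-byte char #9 = E4 BA AC.
Offset 30: leading byte 0xE1 = 11100001 → 3-byte char #10 = E1 84 84.
Offset 33: leading byte 0xF0 = 11110000 → 4-byte char #11 = F0 90 91 85.
Offset 37: leading byte 0xDF = 11011111 → 2-byte char #12 = DF A2.
Leading byte 0xDF = 11011111 matches 110xxxxx → 2-byte sequence.
Byte 1: 0xDF = 11011111, payload 11111 (5 bits).
Byte 2: 0xA2 = 10100010 (10xxxxxx ✓), payload 100010.
Concatenate: 11111100010 = 0x7E2 (11 bits → U+07E2).

U+07E2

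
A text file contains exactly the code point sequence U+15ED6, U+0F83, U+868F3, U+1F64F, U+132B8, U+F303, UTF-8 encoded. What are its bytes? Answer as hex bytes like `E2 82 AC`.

F0 95 BB 96 E0 BE 83 F2 86 A3 B3 F0 9F 99 8F F0 93 8A B8 EF 8C 83

U+15ED6: 4-byte form → F0 95 BB 96.
U+0F83: 3-byte form → E0 BE 83.
U+868F3: 4-byte form → F2 86 A3 B3.
U+1F64F: 4-byte form → F0 9F 99 8F.
U+132B8: 4-byte form → F0 93 8A B8.
U+F303: 3-byte form → EF 8C 83.
Concatenated (22 bytes): F0 95 BB 96 E0 BE 83 F2 86 A3 B3 F0 9F 99 8F F0 93 8A B8 EF 8C 83.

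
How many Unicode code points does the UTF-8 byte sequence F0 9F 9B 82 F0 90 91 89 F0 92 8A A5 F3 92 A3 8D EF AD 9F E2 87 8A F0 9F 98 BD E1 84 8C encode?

Byte at offset 0: 0xF0 = 11110000 → 4-byte char (#1). Advance 4.
Byte at offset 4: 0xF0 = 11110000 → 4-byte char (#2). Advance 4.
Byte at offset 8: 0xF0 = 11110000 → 4-byte char (#3). Advance 4.
Byte at offset 12: 0xF3 = 11110011 → 4-byte char (#4). Advance 4.
Byte at offset 16: 0xEF = 11101111 → 3-byte char (#5). Advance 3.
Byte at offset 19: 0xE2 = 11100010 → 3-byte char (#6). Advance 3.
Byte at offset 22: 0xF0 = 11110000 → 4-byte char (#7). Advance 4.
Byte at offset 26: 0xE1 = 11100001 → 3-byte char (#8). Advance 3.
Reached end at offset 29 after 8 code points.

8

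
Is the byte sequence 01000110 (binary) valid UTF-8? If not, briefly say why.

valid

Leading byte 0x46 = 01000110 → 1-byte form.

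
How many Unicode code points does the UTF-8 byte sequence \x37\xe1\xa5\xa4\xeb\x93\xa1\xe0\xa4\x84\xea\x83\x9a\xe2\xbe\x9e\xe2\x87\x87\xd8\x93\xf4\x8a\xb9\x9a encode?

9

Byte at offset 0: 0x37 = 00110111 → 1-byte char (#1). Advance 1.
Byte at offset 1: 0xE1 = 11100001 → 3-byte char (#2). Advance 3.
Byte at offset 4: 0xEB = 11101011 → 3-byte char (#3). Advance 3.
Byte at offset 7: 0xE0 = 11100000 → 3-byte char (#4). Advance 3.
Byte at offset 10: 0xEA = 11101010 → 3-byte char (#5). Advance 3.
Byte at offset 13: 0xE2 = 11100010 → 3-byte char (#6). Advance 3.
Byte at offset 16: 0xE2 = 11100010 → 3-byte char (#7). Advance 3.
Byte at offset 19: 0xD8 = 11011000 → 2-byte char (#8). Advance 2.
Byte at offset 21: 0xF4 = 11110100 → 4-byte char (#9). Advance 4.
Reached end at offset 25 after 9 code points.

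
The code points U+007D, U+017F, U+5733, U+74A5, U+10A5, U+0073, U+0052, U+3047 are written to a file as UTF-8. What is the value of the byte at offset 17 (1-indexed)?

0x87

1-indexed offset 17 is 0-indexed offset 16.
U+007D → 1-byte form 7D at offsets 0–0.
U+017F → 2-byte form C5 BF at offsets 1–2.
U+5733 → 3-byte form E5 9C B3 at offsets 3–5.
U+74A5 → 3-byte form E7 92 A5 at offsets 6–8.
U+10A5 → 3-byte form E1 82 A5 at offsets 9–11.
U+0073 → 1-byte form 73 at offsets 12–12.
U+0052 → 1-byte form 52 at offsets 13–13.
U+3047 → 3-byte form E3 81 87 at offsets 14–16.
Offset 16 falls in char 8's range; it's byte 3 of E3 81 87 = 0x87.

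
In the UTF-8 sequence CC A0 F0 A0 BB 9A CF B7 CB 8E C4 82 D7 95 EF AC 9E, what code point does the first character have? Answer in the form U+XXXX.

U+0320

Offset 0: leading byte 0xCC = 11001100 → 2-byte char #1 = CC A0.
Leading byte 0xCC = 11001100 matches 110xxxxx → 2-byte sequence.
Byte 1: 0xCC = 11001100, payload 01100 (5 bits).
Byte 2: 0xA0 = 10100000 (10xxxxxx ✓), payload 100000.
Concatenate: 01100100000 = 0x320 (11 bits → U+0320).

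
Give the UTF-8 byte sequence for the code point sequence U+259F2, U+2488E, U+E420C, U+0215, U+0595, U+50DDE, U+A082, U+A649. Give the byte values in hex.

U+259F2: 4-byte form → F0 A5 A7 B2.
U+2488E: 4-byte form → F0 A4 A2 8E.
U+E420C: 4-byte form → F3 A4 88 8C.
U+0215: 2-byte form → C8 95.
U+0595: 2-byte form → D6 95.
U+50DDE: 4-byte form → F1 90 B7 9E.
U+A082: 3-byte form → EA 82 82.
U+A649: 3-byte form → EA 99 89.
Concatenated (26 bytes): F0 A5 A7 B2 F0 A4 A2 8E F3 A4 88 8C C8 95 D6 95 F1 90 B7 9E EA 82 82 EA 99 89.

F0 A5 A7 B2 F0 A4 A2 8E F3 A4 88 8C C8 95 D6 95 F1 90 B7 9E EA 82 82 EA 99 89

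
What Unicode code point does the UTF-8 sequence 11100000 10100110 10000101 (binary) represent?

Leading byte 0xE0 = 11100000 matches 1110xxxx → 3-byte sequence.
Byte 1: 0xE0 = 11100000, payload 0000 (4 bits).
Byte 2: 0xA6 = 10100110 (10xxxxxx ✓), payload 100110.
Byte 3: 0x85 = 10000101 (10xxxxxx ✓), payload 000101.
Concatenate: 0000100110000101 = 0x985 (16 bits → U+0985).

U+0985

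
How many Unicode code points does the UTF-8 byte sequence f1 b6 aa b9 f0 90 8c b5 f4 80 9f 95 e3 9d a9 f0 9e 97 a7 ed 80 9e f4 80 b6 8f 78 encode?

8

Byte at offset 0: 0xF1 = 11110001 → 4-byte char (#1). Advance 4.
Byte at offset 4: 0xF0 = 11110000 → 4-byte char (#2). Advance 4.
Byte at offset 8: 0xF4 = 11110100 → 4-byte char (#3). Advance 4.
Byte at offset 12: 0xE3 = 11100011 → 3-byte char (#4). Advance 3.
Byte at offset 15: 0xF0 = 11110000 → 4-byte char (#5). Advance 4.
Byte at offset 19: 0xED = 11101101 → 3-byte char (#6). Advance 3.
Byte at offset 22: 0xF4 = 11110100 → 4-byte char (#7). Advance 4.
Byte at offset 26: 0x78 = 01111000 → 1-byte char (#8). Advance 1.
Reached end at offset 27 after 8 code points.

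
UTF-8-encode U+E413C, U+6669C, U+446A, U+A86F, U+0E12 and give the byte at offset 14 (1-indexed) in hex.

1-indexed offset 14 is 0-indexed offset 13.
U+E413C → 4-byte form F3 A4 84 BC at offsets 0–3.
U+6669C → 4-byte form F1 A6 9A 9C at offsets 4–7.
U+446A → 3-byte form E4 91 AA at offsets 8–10.
U+A86F → 3-byte form EA A1 AF at offsets 11–13.
Offset 13 falls in char 4's range; it's byte 3 of EA A1 AF = 0xAF.

0xAF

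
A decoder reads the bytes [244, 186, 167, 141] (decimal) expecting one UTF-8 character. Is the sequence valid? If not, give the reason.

Leading byte 0xF4 = 11110100 → 4-byte form.
Payload = 0x13A9CD, which exceeds U+10FFFF, the maximum Unicode code point. (Leading bytes F5–FF, or F4 followed by ≥ 0x90, are invalid.)

invalid (encodes a value above U+10FFFF)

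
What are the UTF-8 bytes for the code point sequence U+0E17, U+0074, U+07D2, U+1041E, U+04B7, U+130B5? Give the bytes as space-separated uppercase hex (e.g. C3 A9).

U+0E17: 3-byte form → E0 B8 97.
U+0074: 1-byte form → 74.
U+07D2: 2-byte form → DF 92.
U+1041E: 4-byte form → F0 90 90 9E.
U+04B7: 2-byte form → D2 B7.
U+130B5: 4-byte form → F0 93 82 B5.
Concatenated (16 bytes): E0 B8 97 74 DF 92 F0 90 90 9E D2 B7 F0 93 82 B5.

E0 B8 97 74 DF 92 F0 90 90 9E D2 B7 F0 93 82 B5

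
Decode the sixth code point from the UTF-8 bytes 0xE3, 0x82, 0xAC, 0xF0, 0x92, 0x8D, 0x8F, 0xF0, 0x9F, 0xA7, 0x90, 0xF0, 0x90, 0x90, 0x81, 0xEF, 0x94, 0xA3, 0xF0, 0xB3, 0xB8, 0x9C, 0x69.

U+33E1C

Offset 0: leading byte 0xE3 = 11100011 → 3-byte char #1 = E3 82 AC.
Offset 3: leading byte 0xF0 = 11110000 → 4-byte char #2 = F0 92 8D 8F.
Offset 7: leading byte 0xF0 = 11110000 → 4-byte char #3 = F0 9F A7 90.
Offset 11: leading byte 0xF0 = 11110000 → 4-byte char #4 = F0 90 90 81.
Offset 15: leading byte 0xEF = 11101111 → 3-byte char #5 = EF 94 A3.
Offset 18: leading byte 0xF0 = 11110000 → 4-byte char #6 = F0 B3 B8 9C.
Leading byte 0xF0 = 11110000 matches 11110xxx → 4-byte sequence.
Byte 1: 0xF0 = 11110000, payload 000 (3 bits).
Byte 2: 0xB3 = 10110011 (10xxxxxx ✓), payload 110011.
Byte 3: 0xB8 = 10111000 (10xxxxxx ✓), payload 111000.
Byte 4: 0x9C = 10011100 (10xxxxxx ✓), payload 011100.
Concatenate: 000110011111000011100 = 0x33E1C (21 bits → U+33E1C).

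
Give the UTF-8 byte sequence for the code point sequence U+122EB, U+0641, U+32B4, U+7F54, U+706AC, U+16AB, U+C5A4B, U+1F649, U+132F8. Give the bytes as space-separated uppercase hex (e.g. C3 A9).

F0 92 8B AB D9 81 E3 8A B4 E7 BD 94 F1 B0 9A AC E1 9A AB F3 85 A9 8B F0 9F 99 89 F0 93 8B B8

U+122EB: 4-byte form → F0 92 8B AB.
U+0641: 2-byte form → D9 81.
U+32B4: 3-byte form → E3 8A B4.
U+7F54: 3-byte form → E7 BD 94.
U+706AC: 4-byte form → F1 B0 9A AC.
U+16AB: 3-byte form → E1 9A AB.
U+C5A4B: 4-byte form → F3 85 A9 8B.
U+1F649: 4-byte form → F0 9F 99 89.
U+132F8: 4-byte form → F0 93 8B B8.
Concatenated (31 bytes): F0 92 8B AB D9 81 E3 8A B4 E7 BD 94 F1 B0 9A AC E1 9A AB F3 85 A9 8B F0 9F 99 89 F0 93 8B B8.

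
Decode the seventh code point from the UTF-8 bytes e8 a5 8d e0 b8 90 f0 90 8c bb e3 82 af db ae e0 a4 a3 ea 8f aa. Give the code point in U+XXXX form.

Offset 0: leading byte 0xE8 = 11101000 → 3-byte char #1 = E8 A5 8D.
Offset 3: leading byte 0xE0 = 11100000 → 3-byte char #2 = E0 B8 90.
Offset 6: leading byte 0xF0 = 11110000 → 4-byte char #3 = F0 90 8C BB.
Offset 10: leading byte 0xE3 = 11100011 → 3-byte char #4 = E3 82 AF.
Offset 13: leading byte 0xDB = 11011011 → 2-byte char #5 = DB AE.
Offset 15: leading byte 0xE0 = 11100000 → 3-byte char #6 = E0 A4 A3.
Offset 18: leading byte 0xEA = 11101010 → 3-byte char #7 = EA 8F AA.
Leading byte 0xEA = 11101010 matches 1110xxxx → 3-byte sequence.
Byte 1: 0xEA = 11101010, payload 1010 (4 bits).
Byte 2: 0x8F = 10001111 (10xxxxxx ✓), payload 001111.
Byte 3: 0xAA = 10101010 (10xxxxxx ✓), payload 101010.
Concatenate: 1010001111101010 = 0xA3EA (16 bits → U+A3EA).

U+A3EA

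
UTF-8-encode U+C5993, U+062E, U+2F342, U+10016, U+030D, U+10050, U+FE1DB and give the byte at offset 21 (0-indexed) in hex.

0xBE

U+C5993 → 4-byte form F3 85 A6 93 at offsets 0–3.
U+062E → 2-byte form D8 AE at offsets 4–5.
U+2F342 → 4-byte form F0 AF 8D 82 at offsets 6–9.
U+10016 → 4-byte form F0 90 80 96 at offsets 10–13.
U+030D → 2-byte form CC 8D at offsets 14–15.
U+10050 → 4-byte form F0 90 81 90 at offsets 16–19.
U+FE1DB → 4-byte form F3 BE 87 9B at offsets 20–23.
Offset 21 falls in char 7's range; it's byte 2 of F3 BE 87 9B = 0xBE.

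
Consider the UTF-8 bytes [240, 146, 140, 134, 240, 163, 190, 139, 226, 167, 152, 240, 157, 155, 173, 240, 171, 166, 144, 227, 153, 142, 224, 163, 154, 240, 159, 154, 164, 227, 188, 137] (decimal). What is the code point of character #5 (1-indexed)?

U+2B990

Offset 0: leading byte 0xF0 = 11110000 → 4-byte char #1 = F0 92 8C 86.
Offset 4: leading byte 0xF0 = 11110000 → 4-byte char #2 = F0 A3 BE 8B.
Offset 8: leading byte 0xE2 = 11100010 → 3-byte char #3 = E2 A7 98.
Offset 11: leading byte 0xF0 = 11110000 → 4-byte char #4 = F0 9D 9B AD.
Offset 15: leading byte 0xF0 = 11110000 → 4-byte char #5 = F0 AB A6 90.
Leading byte 0xF0 = 11110000 matches 11110xxx → 4-byte sequence.
Byte 1: 0xF0 = 11110000, payload 000 (3 bits).
Byte 2: 0xAB = 10101011 (10xxxxxx ✓), payload 101011.
Byte 3: 0xA6 = 10100110 (10xxxxxx ✓), payload 100110.
Byte 4: 0x90 = 10010000 (10xxxxxx ✓), payload 010000.
Concatenate: 000101011100110010000 = 0x2B990 (21 bits → U+2B990).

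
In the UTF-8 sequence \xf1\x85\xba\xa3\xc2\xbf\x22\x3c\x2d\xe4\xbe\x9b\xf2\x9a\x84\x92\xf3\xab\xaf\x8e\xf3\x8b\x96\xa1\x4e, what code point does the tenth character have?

U+004E

Offset 0: leading byte 0xF1 = 11110001 → 4-byte char #1 = F1 85 BA A3.
Offset 4: leading byte 0xC2 = 11000010 → 2-byte char #2 = C2 BF.
Offset 6: leading byte 0x22 = 00100010 → 1-byte char #3 = 22.
Offset 7: leading byte 0x3C = 00111100 → 1-byte char #4 = 3C.
Offset 8: leading byte 0x2D = 00101101 → 1-byte char #5 = 2D.
Offset 9: leading byte 0xE4 = 11100100 → 3-byte char #6 = E4 BE 9B.
Offset 12: leading byte 0xF2 = 11110010 → 4-byte char #7 = F2 9A 84 92.
Offset 16: leading byte 0xF3 = 11110011 → 4-byte char #8 = F3 AB AF 8E.
Offset 20: leading byte 0xF3 = 11110011 → 4-byte char #9 = F3 8B 96 A1.
Offset 24: leading byte 0x4E = 01001110 → 1-byte char #10 = 4E.
Leading byte 0x4E = 01001110 matches 0xxxxxxx → 1-byte sequence.
Byte 1: 0x4E = 01001110, payload 1001110 (7 bits).
Concatenate: 1001110 = 0x4E (7 bits → U+004E).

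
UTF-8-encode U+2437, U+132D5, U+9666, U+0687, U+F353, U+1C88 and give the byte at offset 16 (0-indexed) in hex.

0xB2

U+2437 → 3-byte form E2 90 B7 at offsets 0–2.
U+132D5 → 4-byte form F0 93 8B 95 at offsets 3–6.
U+9666 → 3-byte form E9 99 A6 at offsets 7–9.
U+0687 → 2-byte form DA 87 at offsets 10–11.
U+F353 → 3-byte form EF 8D 93 at offsets 12–14.
U+1C88 → 3-byte form E1 B2 88 at offsets 15–17.
Offset 16 falls in char 6's range; it's byte 2 of E1 B2 88 = 0xB2.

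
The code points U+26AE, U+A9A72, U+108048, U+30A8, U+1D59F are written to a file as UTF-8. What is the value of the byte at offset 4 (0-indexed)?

U+26AE → 3-byte form E2 9A AE at offsets 0–2.
U+A9A72 → 4-byte form F2 A9 A9 B2 at offsets 3–6.
Offset 4 falls in char 2's range; it's byte 2 of F2 A9 A9 B2 = 0xA9.

0xA9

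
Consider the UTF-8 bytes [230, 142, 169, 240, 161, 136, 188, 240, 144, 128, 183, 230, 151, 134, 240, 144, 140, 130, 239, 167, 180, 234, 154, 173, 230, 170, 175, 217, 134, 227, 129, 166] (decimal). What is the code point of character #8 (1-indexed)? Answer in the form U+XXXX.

U+6AAF

Offset 0: leading byte 0xE6 = 11100110 → 3-byte char #1 = E6 8E A9.
Offset 3: leading byte 0xF0 = 11110000 → 4-byte char #2 = F0 A1 88 BC.
Offset 7: leading byte 0xF0 = 11110000 → 4-byte char #3 = F0 90 80 B7.
Offset 11: leading byte 0xE6 = 11100110 → 3-byte char #4 = E6 97 86.
Offset 14: leading byte 0xF0 = 11110000 → 4-byte char #5 = F0 90 8C 82.
Offset 18: leading byte 0xEF = 11101111 → 3-byte char #6 = EF A7 B4.
Offset 21: leading byte 0xEA = 11101010 → 3-byte char #7 = EA 9A AD.
Offset 24: leading byte 0xE6 = 11100110 → 3-byte char #8 = E6 AA AF.
Leading byte 0xE6 = 11100110 matches 1110xxxx → 3-byte sequence.
Byte 1: 0xE6 = 11100110, payload 0110 (4 bits).
Byte 2: 0xAA = 10101010 (10xxxxxx ✓), payload 101010.
Byte 3: 0xAF = 10101111 (10xxxxxx ✓), payload 101111.
Concatenate: 0110101010101111 = 0x6AAF (16 bits → U+6AAF).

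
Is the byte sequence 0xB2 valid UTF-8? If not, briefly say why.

invalid (continuation byte with no leading byte)

Byte 0xB2 = 10110010 has the form 10xxxxxx — a continuation byte — but there is no preceding leading byte.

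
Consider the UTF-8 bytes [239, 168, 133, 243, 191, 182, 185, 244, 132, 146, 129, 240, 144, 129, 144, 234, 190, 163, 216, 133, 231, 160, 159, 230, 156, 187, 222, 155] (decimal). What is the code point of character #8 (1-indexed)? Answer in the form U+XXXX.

Offset 0: leading byte 0xEF = 11101111 → 3-byte char #1 = EF A8 85.
Offset 3: leading byte 0xF3 = 11110011 → 4-byte char #2 = F3 BF B6 B9.
Offset 7: leading byte 0xF4 = 11110100 → 4-byte char #3 = F4 84 92 81.
Offset 11: leading byte 0xF0 = 11110000 → 4-byte char #4 = F0 90 81 90.
Offset 15: leading byte 0xEA = 11101010 → 3-byte char #5 = EA BE A3.
Offset 18: leading byte 0xD8 = 11011000 → 2-byte char #6 = D8 85.
Offset 20: leading byte 0xE7 = 11100111 → 3-byte char #7 = E7 A0 9F.
Offset 23: leading byte 0xE6 = 11100110 → 3-byte char #8 = E6 9C BB.
Leading byte 0xE6 = 11100110 matches 1110xxxx → 3-byte sequence.
Byte 1: 0xE6 = 11100110, payload 0110 (4 bits).
Byte 2: 0x9C = 10011100 (10xxxxxx ✓), payload 011100.
Byte 3: 0xBB = 10111011 (10xxxxxx ✓), payload 111011.
Concatenate: 0110011100111011 = 0x673B (16 bits → U+673B).

U+673B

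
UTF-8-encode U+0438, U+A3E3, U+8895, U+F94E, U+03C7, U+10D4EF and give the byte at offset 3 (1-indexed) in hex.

0xEA

1-indexed offset 3 is 0-indexed offset 2.
U+0438 → 2-byte form D0 B8 at offsets 0–1.
U+A3E3 → 3-byte form EA 8F A3 at offsets 2–4.
Offset 2 falls in char 2's range; it's byte 1 of EA 8F A3 = 0xEA.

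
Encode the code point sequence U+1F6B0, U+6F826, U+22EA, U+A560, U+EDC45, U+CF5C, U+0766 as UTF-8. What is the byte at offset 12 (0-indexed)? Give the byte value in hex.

0x95

U+1F6B0 → 4-byte form F0 9F 9A B0 at offsets 0–3.
U+6F826 → 4-byte form F1 AF A0 A6 at offsets 4–7.
U+22EA → 3-byte form E2 8B AA at offsets 8–10.
U+A560 → 3-byte form EA 95 A0 at offsets 11–13.
Offset 12 falls in char 4's range; it's byte 2 of EA 95 A0 = 0x95.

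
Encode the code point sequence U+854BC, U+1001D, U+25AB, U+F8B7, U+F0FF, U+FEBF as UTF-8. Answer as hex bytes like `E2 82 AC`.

F2 85 92 BC F0 90 80 9D E2 96 AB EF A2 B7 EF 83 BF EF BA BF

U+854BC: 4-byte form → F2 85 92 BC.
U+1001D: 4-byte form → F0 90 80 9D.
U+25AB: 3-byte form → E2 96 AB.
U+F8B7: 3-byte form → EF A2 B7.
U+F0FF: 3-byte form → EF 83 BF.
U+FEBF: 3-byte form → EF BA BF.
Concatenated (20 bytes): F2 85 92 BC F0 90 80 9D E2 96 AB EF A2 B7 EF 83 BF EF BA BF.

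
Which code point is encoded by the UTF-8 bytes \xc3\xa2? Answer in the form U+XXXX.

U+00E2

Leading byte 0xC3 = 11000011 matches 110xxxxx → 2-byte sequence.
Byte 1: 0xC3 = 11000011, payload 00011 (5 bits).
Byte 2: 0xA2 = 10100010 (10xxxxxx ✓), payload 100010.
Concatenate: 00011100010 = 0xE2 (11 bits → U+00E2).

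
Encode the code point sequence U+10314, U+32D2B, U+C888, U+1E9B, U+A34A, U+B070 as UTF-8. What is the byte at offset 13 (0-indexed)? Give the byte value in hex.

U+10314 → 4-byte form F0 90 8C 94 at offsets 0–3.
U+32D2B → 4-byte form F0 B2 B4 AB at offsets 4–7.
U+C888 → 3-byte form EC A2 88 at offsets 8–10.
U+1E9B → 3-byte form E1 BA 9B at offsets 11–13.
Offset 13 falls in char 4's range; it's byte 3 of E1 BA 9B = 0x9B.

0x9B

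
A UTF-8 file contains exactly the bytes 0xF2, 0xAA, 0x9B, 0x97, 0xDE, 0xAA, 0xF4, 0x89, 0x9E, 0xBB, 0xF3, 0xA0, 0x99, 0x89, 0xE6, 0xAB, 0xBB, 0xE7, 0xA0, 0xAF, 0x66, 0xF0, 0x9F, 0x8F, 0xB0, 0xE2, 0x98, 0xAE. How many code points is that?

Byte at offset 0: 0xF2 = 11110010 → 4-byte char (#1). Advance 4.
Byte at offset 4: 0xDE = 11011110 → 2-byte char (#2). Advance 2.
Byte at offset 6: 0xF4 = 11110100 → 4-byte char (#3). Advance 4.
Byte at offset 10: 0xF3 = 11110011 → 4-byte char (#4). Advance 4.
Byte at offset 14: 0xE6 = 11100110 → 3-byte char (#5). Advance 3.
Byte at offset 17: 0xE7 = 11100111 → 3-byte char (#6). Advance 3.
Byte at offset 20: 0x66 = 01100110 → 1-byte char (#7). Advance 1.
Byte at offset 21: 0xF0 = 11110000 → 4-byte char (#8). Advance 4.
Byte at offset 25: 0xE2 = 11100010 → 3-byte char (#9). Advance 3.
Reached end at offset 28 after 9 code points.

9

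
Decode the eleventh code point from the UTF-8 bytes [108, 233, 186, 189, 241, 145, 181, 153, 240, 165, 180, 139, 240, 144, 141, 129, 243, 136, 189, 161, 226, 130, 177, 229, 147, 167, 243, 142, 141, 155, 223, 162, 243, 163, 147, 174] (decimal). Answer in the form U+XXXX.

Offset 0: leading byte 0x6C = 01101100 → 1-byte char #1 = 6C.
Offset 1: leading byte 0xE9 = 11101001 → 3-byte char #2 = E9 BA BD.
Offset 4: leading byte 0xF1 = 11110001 → 4-byte char #3 = F1 91 B5 99.
Offset 8: leading byte 0xF0 = 11110000 → 4-byte char #4 = F0 A5 B4 8B.
Offset 12: leading byte 0xF0 = 11110000 → 4-byte char #5 = F0 90 8D 81.
Offset 16: leading byte 0xF3 = 11110011 → 4-byte char #6 = F3 88 BD A1.
Offset 20: leading byte 0xE2 = 11100010 → 3-byte char #7 = E2 82 B1.
Offset 23: leading byte 0xE5 = 11100101 → 3-byte char #8 = E5 93 A7.
Offset 26: leading byte 0xF3 = 11110011 → 4-byte char #9 = F3 8E 8D 9B.
Offset 30: leading byte 0xDF = 11011111 → 2-byte char #10 = DF A2.
Offset 32: leading byte 0xF3 = 11110011 → 4-byte char #11 = F3 A3 93 AE.
Leading byte 0xF3 = 11110011 matches 11110xxx → 4-byte sequence.
Byte 1: 0xF3 = 11110011, payload 011 (3 bits).
Byte 2: 0xA3 = 10100011 (10xxxxxx ✓), payload 100011.
Byte 3: 0x93 = 10010011 (10xxxxxx ✓), payload 010011.
Byte 4: 0xAE = 10101110 (10xxxxxx ✓), payload 101110.
Concatenate: 011100011010011101110 = 0xE34EE (21 bits → U+E34EE).

U+E34EE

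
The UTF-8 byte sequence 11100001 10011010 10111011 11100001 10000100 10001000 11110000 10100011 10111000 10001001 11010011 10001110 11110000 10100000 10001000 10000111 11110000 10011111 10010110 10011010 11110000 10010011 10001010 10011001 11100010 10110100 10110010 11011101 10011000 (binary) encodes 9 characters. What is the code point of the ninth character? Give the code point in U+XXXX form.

Offset 0: leading byte 0xE1 = 11100001 → 3-byte char #1 = E1 9A BB.
Offset 3: leading byte 0xE1 = 11100001 → 3-byte char #2 = E1 84 88.
Offset 6: leading byte 0xF0 = 11110000 → 4-byte char #3 = F0 A3 B8 89.
Offset 10: leading byte 0xD3 = 11010011 → 2-byte char #4 = D3 8E.
Offset 12: leading byte 0xF0 = 11110000 → 4-byte char #5 = F0 A0 88 87.
Offset 16: leading byte 0xF0 = 11110000 → 4-byte char #6 = F0 9F 96 9A.
Offset 20: leading byte 0xF0 = 11110000 → 4-byte char #7 = F0 93 8A 99.
Offset 24: leading byte 0xE2 = 11100010 → 3-byte char #8 = E2 B4 B2.
Offset 27: leading byte 0xDD = 11011101 → 2-byte char #9 = DD 98.
Leading byte 0xDD = 11011101 matches 110xxxxx → 2-byte sequence.
Byte 1: 0xDD = 11011101, payload 11101 (5 bits).
Byte 2: 0x98 = 10011000 (10xxxxxx ✓), payload 011000.
Concatenate: 11101011000 = 0x758 (11 bits → U+0758).

U+0758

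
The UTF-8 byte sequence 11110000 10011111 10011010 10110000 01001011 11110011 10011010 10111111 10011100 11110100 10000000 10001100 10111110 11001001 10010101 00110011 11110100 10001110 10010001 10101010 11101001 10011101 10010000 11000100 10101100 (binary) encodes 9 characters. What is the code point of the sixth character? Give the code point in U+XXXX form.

Offset 0: leading byte 0xF0 = 11110000 → 4-byte char #1 = F0 9F 9A B0.
Offset 4: leading byte 0x4B = 01001011 → 1-byte char #2 = 4B.
Offset 5: leading byte 0xF3 = 11110011 → 4-byte char #3 = F3 9A BF 9C.
Offset 9: leading byte 0xF4 = 11110100 → 4-byte char #4 = F4 80 8C BE.
Offset 13: leading byte 0xC9 = 11001001 → 2-byte char #5 = C9 95.
Offset 15: leading byte 0x33 = 00110011 → 1-byte char #6 = 33.
Leading byte 0x33 = 00110011 matches 0xxxxxxx → 1-byte sequence.
Byte 1: 0x33 = 00110011, payload 0110011 (7 bits).
Concatenate: 0110011 = 0x33 (7 bits → U+0033).

U+0033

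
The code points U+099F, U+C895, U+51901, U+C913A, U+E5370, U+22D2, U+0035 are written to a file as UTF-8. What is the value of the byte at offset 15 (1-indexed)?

0xF3

1-indexed offset 15 is 0-indexed offset 14.
U+099F → 3-byte form E0 A6 9F at offsets 0–2.
U+C895 → 3-byte form EC A2 95 at offsets 3–5.
U+51901 → 4-byte form F1 91 A4 81 at offsets 6–9.
U+C913A → 4-byte form F3 89 84 BA at offsets 10–13.
U+E5370 → 4-byte form F3 A5 8D B0 at offsets 14–17.
Offset 14 falls in char 5's range; it's byte 1 of F3 A5 8D B0 = 0xF3.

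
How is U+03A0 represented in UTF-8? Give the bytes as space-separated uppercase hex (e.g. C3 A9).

U+03A0 = 0x3A0 = 928 decimal. In range U+0080–U+07FF → 2-byte form: 110xxxxx 10xxxxxx.
Binary (11 bits): 01110100000.
Split 5+6: 01110 | 100000.
Byte 1: 11001110 = 0xCE.
Byte 2: 10100000 = 0xA0.

CE A0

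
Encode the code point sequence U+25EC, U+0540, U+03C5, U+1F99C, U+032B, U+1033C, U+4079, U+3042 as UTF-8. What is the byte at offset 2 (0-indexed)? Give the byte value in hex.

0xAC

U+25EC → 3-byte form E2 97 AC at offsets 0–2.
Offset 2 falls in char 1's range; it's byte 3 of E2 97 AC = 0xAC.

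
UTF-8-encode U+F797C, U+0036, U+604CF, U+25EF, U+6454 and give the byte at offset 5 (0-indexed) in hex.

U+F797C → 4-byte form F3 B7 A5 BC at offsets 0–3.
U+0036 → 1-byte form 36 at offsets 4–4.
U+604CF → 4-byte form F1 A0 93 8F at offsets 5–8.
Offset 5 falls in char 3's range; it's byte 1 of F1 A0 93 8F = 0xF1.

0xF1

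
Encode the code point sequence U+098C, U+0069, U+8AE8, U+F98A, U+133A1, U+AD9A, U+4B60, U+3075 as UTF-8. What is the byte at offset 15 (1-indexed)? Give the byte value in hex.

1-indexed offset 15 is 0-indexed offset 14.
U+098C → 3-byte form E0 A6 8C at offsets 0–2.
U+0069 → 1-byte form 69 at offsets 3–3.
U+8AE8 → 3-byte form E8 AB A8 at offsets 4–6.
U+F98A → 3-byte form EF A6 8A at offsets 7–9.
U+133A1 → 4-byte form F0 93 8E A1 at offsets 10–13.
U+AD9A → 3-byte form EA B6 9A at offsets 14–16.
Offset 14 falls in char 6's range; it's byte 1 of EA B6 9A = 0xEA.

0xEA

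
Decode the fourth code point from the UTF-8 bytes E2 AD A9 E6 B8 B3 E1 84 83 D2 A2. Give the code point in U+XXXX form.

Offset 0: leading byte 0xE2 = 11100010 → 3-byte char #1 = E2 AD A9.
Offset 3: leading byte 0xE6 = 11100110 → 3-byte char #2 = E6 B8 B3.
Offset 6: leading byte 0xE1 = 11100001 → 3-byte char #3 = E1 84 83.
Offset 9: leading byte 0xD2 = 11010010 → 2-byte char #4 = D2 A2.
Leading byte 0xD2 = 11010010 matches 110xxxxx → 2-byte sequence.
Byte 1: 0xD2 = 11010010, payload 10010 (5 bits).
Byte 2: 0xA2 = 10100010 (10xxxxxx ✓), payload 100010.
Concatenate: 10010100010 = 0x4A2 (11 bits → U+04A2).

U+04A2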